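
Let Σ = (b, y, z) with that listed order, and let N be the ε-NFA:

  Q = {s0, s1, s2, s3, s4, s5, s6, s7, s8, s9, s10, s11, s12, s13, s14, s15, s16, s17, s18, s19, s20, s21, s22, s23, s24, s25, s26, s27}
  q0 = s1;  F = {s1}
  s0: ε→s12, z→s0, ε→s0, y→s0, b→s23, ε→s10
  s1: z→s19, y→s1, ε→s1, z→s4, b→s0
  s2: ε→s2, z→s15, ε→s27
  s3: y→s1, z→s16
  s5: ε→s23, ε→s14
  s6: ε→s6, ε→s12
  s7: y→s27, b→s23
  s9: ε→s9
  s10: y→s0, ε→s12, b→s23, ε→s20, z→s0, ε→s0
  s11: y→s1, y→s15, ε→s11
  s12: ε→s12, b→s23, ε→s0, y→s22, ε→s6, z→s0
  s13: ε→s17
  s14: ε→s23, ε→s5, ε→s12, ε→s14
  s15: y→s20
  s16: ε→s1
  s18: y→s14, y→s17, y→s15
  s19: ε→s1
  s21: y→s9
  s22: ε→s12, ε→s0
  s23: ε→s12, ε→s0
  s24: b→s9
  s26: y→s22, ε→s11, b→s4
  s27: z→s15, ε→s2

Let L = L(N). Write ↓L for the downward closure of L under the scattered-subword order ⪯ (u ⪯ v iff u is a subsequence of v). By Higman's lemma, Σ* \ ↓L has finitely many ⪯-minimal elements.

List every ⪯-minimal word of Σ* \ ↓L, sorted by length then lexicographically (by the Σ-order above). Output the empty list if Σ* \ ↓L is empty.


|Q|=28, |F|=1, |δ|=60 (31 ε).
min D↑ (2 st, q0=0, F={1}): 0:b→1,y→0,z→0 1:b→1,y→1,z→1 (ε-aug+det+¬).
'b': run [10, 7] end={s0,s10,s12,s20,s22,s23,s6} ∉↓L; 1/1 single-dels accept.
1 words, ⪯-incomp.

min(Σ*\↓L) = [b].


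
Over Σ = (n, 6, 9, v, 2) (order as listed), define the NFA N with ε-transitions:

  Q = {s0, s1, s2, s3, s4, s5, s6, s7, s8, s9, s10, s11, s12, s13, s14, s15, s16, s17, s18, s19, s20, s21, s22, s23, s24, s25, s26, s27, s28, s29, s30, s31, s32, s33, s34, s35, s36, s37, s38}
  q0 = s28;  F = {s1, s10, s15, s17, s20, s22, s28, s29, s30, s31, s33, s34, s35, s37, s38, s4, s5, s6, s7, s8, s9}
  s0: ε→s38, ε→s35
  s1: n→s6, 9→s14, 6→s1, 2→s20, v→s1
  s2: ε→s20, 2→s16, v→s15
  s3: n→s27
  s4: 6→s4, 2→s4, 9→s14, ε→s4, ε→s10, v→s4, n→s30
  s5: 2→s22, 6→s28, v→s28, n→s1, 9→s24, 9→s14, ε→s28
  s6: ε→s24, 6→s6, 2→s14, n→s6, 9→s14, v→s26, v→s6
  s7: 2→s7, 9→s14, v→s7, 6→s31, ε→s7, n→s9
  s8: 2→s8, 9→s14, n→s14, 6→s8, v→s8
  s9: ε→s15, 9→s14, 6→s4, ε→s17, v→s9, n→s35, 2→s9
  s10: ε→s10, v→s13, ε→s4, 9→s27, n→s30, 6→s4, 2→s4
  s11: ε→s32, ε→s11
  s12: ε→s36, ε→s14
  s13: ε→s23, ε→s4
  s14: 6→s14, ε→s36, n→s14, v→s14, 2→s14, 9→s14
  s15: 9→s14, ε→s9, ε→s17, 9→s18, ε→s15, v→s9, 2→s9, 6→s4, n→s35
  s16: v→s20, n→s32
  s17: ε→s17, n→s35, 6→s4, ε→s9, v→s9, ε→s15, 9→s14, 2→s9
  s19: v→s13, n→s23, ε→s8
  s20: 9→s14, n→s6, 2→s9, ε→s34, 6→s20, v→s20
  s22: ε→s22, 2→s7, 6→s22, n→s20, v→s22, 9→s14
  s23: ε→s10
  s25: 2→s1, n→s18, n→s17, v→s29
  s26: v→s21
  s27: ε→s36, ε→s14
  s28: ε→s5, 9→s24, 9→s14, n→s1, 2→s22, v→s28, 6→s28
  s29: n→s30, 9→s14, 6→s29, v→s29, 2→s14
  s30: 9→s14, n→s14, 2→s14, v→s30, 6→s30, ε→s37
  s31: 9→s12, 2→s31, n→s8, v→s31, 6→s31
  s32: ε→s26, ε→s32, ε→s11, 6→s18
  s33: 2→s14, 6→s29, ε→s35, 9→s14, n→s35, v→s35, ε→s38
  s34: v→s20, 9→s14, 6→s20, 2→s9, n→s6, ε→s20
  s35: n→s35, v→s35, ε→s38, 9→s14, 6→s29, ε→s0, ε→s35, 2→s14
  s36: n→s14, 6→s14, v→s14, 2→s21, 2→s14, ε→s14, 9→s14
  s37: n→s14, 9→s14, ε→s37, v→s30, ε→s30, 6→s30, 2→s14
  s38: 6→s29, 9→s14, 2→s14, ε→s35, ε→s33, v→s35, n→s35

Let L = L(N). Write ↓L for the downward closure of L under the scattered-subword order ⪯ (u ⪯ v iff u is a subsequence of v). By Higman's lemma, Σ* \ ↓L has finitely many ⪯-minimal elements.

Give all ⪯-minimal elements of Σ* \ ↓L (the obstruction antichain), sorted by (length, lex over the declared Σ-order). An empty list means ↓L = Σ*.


min(Σ*\↓L) = [9, nn2, 226nn].

|Q|=39, |F|=21, |δ|=180 (47 ε).
min D↑ (14 st, q0=0, F={2}): 0:n→1,6→0,9→2,v→0,2→3 1:n→4,6→1,9→2,v→1,2→5 2:n→2,6→2,9→2,v→2,2→2 3:n→5,6→3,9→2,v→3,2→6 4:n→4,6→4,9→2,v→4,2→2 5:n→4,6→5,9→2,v→5,2→7 6:n→7,6→8,9→2,v→6,2→6 7:n→9,6→10,9→2,v→7,2→7 8:n→11,6→8,9→2,v→8,2→8 9:n→9,6→12,9→2,v→9,2→2 10:n→13,6→10,9→2,v→10,2→10 11:n→2,6→11,9→2,v→11,2→11 12:n→13,6→12,9→2,v→12,2→2 13:n→2,6→13,9→2,v→13,2→2 (ε-aug+det+¬).
'9': N↓-sim [32, 7] end={s12,s14,s18,s21,s24,s27,s36} rej; 1/1 del acc.
'nn2': N↓-sim [32, 26, 13, 3] end={s14,s21,s36} ∉↓L; 3/3 del acc.
'226nn': |S_i|=[32, 29, 23, 14, 6, 3] end={s14,s21,s36} — reject; 5/5 deletions ∈↓L.
3 obstructions.


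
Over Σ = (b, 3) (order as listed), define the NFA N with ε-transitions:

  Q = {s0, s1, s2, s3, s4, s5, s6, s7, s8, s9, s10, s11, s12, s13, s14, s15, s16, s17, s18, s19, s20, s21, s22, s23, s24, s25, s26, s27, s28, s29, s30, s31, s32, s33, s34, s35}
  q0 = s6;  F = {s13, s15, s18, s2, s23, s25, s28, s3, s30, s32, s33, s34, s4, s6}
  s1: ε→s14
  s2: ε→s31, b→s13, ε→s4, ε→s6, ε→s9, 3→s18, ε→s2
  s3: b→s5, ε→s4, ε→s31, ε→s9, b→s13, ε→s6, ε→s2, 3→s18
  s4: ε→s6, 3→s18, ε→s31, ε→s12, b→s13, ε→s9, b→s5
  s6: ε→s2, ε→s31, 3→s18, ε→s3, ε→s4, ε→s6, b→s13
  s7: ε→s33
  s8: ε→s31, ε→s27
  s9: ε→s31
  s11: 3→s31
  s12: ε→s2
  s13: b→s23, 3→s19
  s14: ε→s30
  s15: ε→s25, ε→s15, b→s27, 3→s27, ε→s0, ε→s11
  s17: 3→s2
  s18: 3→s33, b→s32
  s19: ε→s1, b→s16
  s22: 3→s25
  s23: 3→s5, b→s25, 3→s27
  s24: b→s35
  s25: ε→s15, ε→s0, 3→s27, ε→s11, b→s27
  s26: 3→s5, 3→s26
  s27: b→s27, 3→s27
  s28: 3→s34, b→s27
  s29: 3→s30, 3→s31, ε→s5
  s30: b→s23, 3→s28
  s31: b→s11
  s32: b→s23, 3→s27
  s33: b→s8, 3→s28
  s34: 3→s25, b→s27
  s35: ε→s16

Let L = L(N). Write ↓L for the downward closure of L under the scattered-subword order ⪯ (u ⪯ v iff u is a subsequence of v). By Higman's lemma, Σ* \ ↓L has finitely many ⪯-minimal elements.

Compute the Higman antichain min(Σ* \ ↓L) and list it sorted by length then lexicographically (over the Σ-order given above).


|Q|=36, |F|=14, |δ|=79 (36 ε).
min D↑ (11 st, q0=0, F={8}): 0:b→1,3→2 1:b→3,3→4 2:b→5,3→6 3:b→7,3→8 4:b→3,3→9 5:b→3,3→8 6:b→8,3→9 7:b→8,3→8 8:b→8,3→8 9:b→8,3→10 10:b→8,3→7 (ε-aug+det+¬).
'bb3': |S_i|=[26, 18, 9, 4] end={s11,s27,s31,s5} rej; 3/3 del acc.
'3b3': run [26, 19, 11, 4] end={s11,s27,s31,s5} rej; 3/3 del acc.
'33b': run [26, 19, 11, 4] end={s11,s27,s31,s8} ∉↓L; 3/3 del acc.
'bbbb': run [26, 18, 9, 6, 3] end={s11,s27,s31} ∉↓L; 4/4 del acc.
'b33333': |S_i|=[26, 18, 15, 9, 7, 6, 3] end={s11,s27,s31} ∉↓L; 6/6 del acc.
'333333': N↓-sim [26, 19, 11, 8, 7, 6, 3] end={s11,s27,s31} rej; 6/6 single-dels accept.
6 minimals (antichain).

A = [bb3, 3b3, 33b, bbbb, b33333, 333333].


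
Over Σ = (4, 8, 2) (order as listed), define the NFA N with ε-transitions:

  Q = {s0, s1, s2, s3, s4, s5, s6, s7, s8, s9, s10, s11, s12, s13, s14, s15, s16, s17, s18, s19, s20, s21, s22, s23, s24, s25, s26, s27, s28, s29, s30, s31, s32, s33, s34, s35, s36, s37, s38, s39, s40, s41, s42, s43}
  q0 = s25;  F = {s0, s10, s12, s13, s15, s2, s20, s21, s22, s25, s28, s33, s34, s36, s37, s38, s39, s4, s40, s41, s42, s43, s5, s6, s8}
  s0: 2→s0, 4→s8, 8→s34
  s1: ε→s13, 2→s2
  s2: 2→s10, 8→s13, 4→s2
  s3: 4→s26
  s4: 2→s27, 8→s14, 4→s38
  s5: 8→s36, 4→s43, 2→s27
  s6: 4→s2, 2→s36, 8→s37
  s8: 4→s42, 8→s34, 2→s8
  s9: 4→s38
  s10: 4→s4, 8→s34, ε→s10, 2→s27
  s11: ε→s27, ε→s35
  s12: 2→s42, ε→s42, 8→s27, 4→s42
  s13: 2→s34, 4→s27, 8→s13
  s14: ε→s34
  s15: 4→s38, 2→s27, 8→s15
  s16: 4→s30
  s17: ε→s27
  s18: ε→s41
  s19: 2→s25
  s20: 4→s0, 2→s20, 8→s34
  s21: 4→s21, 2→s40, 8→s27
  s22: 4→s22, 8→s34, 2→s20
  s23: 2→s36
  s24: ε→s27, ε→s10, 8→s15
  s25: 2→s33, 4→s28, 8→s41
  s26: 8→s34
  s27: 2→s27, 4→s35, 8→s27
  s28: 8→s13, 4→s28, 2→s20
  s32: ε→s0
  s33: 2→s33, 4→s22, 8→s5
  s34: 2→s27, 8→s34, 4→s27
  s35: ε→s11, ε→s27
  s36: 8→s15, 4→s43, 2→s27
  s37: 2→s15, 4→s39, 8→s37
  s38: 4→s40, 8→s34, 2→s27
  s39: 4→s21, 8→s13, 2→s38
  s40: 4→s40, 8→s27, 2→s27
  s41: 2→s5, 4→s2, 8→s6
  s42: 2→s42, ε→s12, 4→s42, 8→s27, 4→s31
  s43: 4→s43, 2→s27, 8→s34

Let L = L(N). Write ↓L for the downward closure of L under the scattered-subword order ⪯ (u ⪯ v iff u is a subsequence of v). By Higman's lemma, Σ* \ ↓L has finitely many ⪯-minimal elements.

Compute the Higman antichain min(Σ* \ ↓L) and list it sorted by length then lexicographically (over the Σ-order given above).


A = [484, 822, 282, 424448, 888448].

|Q|=44, |F|=25, |δ|=101 (14 ε).
min D↑ (25 st, q0=0, F={10}): 0:4→1,8→2,2→3 1:4→1,8→4,2→5 2:4→6,8→7,2→8 3:4→9,8→8,2→3 4:4→10,8→4,2→11 5:4→12,8→11,2→5 6:4→6,8→4,2→13 7:4→6,8→14,2→15 8:4→16,8→15,2→10 9:4→9,8→11,2→5 10:4→10,8→10,2→10 11:4→10,8→11,2→10 12:4→17,8→11,2→12 13:4→18,8→11,2→10 14:4→19,8→14,2→20 15:4→16,8→20,2→10 16:4→16,8→11,2→10 17:4→21,8→11,2→17 18:4→22,8→11,2→10 19:4→23,8→4,2→22 20:4→22,8→20,2→10 21:4→21,8→10,2→21 22:4→24,8→11,2→10 23:4→23,8→10,2→24 24:4→24,8→10,2→10.
'484': run [30, 22, 6, 3] end={s11,s27,s35} ∉↓L; 3/3 del acc.
'822': |S_i|=[30, 20, 13, 3] end={s11,s27,s35} rej; 3/3 deletions ∈↓L.
'282': N↓-sim [30, 21, 11, 3] end={s11,s27,s35} rej; 3/3 deletions ∈↓L.
'424448': N↓-sim [30, 22, 15, 13, 10, 7, 3] end={s11,s27,s35} — reject; 6/6 single-dels accept.
'888448': |S_i|=[30, 20, 18, 12, 9, 5, 3] end={s11,s27,s35} ∉↓L; 6/6 single-dels accept.
5 words, ⪯-incomp.


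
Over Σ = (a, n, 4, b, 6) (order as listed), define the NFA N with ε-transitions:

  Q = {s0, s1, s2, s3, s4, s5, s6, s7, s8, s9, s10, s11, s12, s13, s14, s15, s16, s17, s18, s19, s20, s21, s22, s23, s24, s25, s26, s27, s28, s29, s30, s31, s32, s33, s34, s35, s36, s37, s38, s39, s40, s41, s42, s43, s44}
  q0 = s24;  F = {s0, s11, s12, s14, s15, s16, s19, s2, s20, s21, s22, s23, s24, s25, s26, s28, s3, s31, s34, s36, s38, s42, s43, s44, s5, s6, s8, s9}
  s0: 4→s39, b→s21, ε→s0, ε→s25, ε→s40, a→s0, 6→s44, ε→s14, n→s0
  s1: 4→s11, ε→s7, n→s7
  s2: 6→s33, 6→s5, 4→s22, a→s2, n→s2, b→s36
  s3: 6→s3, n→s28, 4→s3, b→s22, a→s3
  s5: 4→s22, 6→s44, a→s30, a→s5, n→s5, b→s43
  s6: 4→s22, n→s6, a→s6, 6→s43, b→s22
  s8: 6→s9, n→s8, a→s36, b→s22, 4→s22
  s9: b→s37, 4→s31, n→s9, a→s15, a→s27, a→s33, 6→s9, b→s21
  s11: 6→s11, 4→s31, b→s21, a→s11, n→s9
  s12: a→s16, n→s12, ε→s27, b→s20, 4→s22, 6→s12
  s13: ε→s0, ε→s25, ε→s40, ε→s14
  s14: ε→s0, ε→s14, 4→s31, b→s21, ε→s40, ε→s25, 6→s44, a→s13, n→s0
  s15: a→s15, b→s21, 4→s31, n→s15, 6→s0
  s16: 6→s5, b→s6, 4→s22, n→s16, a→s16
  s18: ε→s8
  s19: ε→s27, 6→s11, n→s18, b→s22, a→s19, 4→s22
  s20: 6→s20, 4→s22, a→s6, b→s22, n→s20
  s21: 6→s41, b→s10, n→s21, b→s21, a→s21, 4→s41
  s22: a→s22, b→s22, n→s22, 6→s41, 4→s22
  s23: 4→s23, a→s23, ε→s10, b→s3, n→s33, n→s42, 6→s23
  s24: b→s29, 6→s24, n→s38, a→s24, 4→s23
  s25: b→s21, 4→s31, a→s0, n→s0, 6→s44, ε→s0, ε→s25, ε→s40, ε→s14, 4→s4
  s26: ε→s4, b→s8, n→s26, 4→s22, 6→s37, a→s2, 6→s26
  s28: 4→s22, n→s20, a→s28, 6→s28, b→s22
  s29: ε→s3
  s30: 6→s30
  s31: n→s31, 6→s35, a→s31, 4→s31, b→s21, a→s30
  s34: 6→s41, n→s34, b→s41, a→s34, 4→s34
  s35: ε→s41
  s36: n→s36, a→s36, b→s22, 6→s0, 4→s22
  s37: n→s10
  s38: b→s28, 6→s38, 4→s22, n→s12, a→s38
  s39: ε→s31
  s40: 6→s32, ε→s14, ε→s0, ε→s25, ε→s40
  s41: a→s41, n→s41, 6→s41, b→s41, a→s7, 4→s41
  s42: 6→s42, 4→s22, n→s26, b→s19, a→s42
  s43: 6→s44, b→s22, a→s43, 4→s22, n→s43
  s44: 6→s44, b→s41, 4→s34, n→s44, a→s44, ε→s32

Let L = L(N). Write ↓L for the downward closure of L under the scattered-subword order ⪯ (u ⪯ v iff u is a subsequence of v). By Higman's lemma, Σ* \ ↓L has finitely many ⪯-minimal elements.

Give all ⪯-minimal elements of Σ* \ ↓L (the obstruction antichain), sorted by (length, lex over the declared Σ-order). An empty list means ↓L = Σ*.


Antichain: [n46, bb6, nna66b, 4nb6b4].

|Q|=45, |F|=28, |δ|=191 (30 ε).
min D↑ (27 st, q0=0, F={10}): 0:a→0,n→1,4→2,b→3,6→0 1:a→1,n→4,4→5,b→6,6→1 2:a→2,n→7,4→2,b→3,6→2 3:a→3,n→6,4→3,b→5,6→3 4:a→8,n→4,4→5,b→9,6→4 5:a→5,n→5,4→5,b→5,6→10 6:a→6,n→9,4→5,b→5,6→6 7:a→7,n→11,4→5,b→12,6→7 8:a→8,n→8,4→5,b→13,6→14 9:a→13,n→9,4→5,b→5,6→9 10:a→10,n→10,4→10,b→10,6→10 11:a→15,n→11,4→5,b→16,6→11 12:a→12,n→16,4→5,b→5,6→17 13:a→13,n→13,4→5,b→5,6→18 14:a→14,n→14,4→5,b→18,6→19 15:a→15,n→15,4→5,b→20,6→14 16:a→20,n→16,4→5,b→5,6→21 17:a→17,n→21,4→22,b→23,6→17 18:a→18,n→18,4→5,b→5,6→19 19:a→19,n→19,4→24,b→10,6→19 20:a→20,n→20,4→5,b→5,6→25 21:a→26,n→21,4→22,b→23,6→21 22:a→22,n→22,4→22,b→23,6→10 23:a→23,n→23,4→10,b→23,6→10 24:a→24,n→24,4→24,b→10,6→10 25:a→25,n→25,4→22,b→23,6→19 26:a→26,n→26,4→22,b→23,6→25.
'n46': |S_i|=[43, 39, 11, 4] end={s30,s35,s41,s7} — reject; 3/3 deletions ∈↓L.
'bb6': run [43, 34, 6, 2] end={s41,s7} ∉↓L; 3/3 single-dels accept.
'nna66b': |S_i|=[43, 39, 34, 27, 21, 7, 2] end={s41,s7} — reject; 6/6 single-dels accept.
'4nb6b4': N↓-sim [43, 38, 36, 29, 23, 5, 2] end={s41,s7} ∉↓L; 6/6 single-dels accept.
4 words, ⪯-incomp.


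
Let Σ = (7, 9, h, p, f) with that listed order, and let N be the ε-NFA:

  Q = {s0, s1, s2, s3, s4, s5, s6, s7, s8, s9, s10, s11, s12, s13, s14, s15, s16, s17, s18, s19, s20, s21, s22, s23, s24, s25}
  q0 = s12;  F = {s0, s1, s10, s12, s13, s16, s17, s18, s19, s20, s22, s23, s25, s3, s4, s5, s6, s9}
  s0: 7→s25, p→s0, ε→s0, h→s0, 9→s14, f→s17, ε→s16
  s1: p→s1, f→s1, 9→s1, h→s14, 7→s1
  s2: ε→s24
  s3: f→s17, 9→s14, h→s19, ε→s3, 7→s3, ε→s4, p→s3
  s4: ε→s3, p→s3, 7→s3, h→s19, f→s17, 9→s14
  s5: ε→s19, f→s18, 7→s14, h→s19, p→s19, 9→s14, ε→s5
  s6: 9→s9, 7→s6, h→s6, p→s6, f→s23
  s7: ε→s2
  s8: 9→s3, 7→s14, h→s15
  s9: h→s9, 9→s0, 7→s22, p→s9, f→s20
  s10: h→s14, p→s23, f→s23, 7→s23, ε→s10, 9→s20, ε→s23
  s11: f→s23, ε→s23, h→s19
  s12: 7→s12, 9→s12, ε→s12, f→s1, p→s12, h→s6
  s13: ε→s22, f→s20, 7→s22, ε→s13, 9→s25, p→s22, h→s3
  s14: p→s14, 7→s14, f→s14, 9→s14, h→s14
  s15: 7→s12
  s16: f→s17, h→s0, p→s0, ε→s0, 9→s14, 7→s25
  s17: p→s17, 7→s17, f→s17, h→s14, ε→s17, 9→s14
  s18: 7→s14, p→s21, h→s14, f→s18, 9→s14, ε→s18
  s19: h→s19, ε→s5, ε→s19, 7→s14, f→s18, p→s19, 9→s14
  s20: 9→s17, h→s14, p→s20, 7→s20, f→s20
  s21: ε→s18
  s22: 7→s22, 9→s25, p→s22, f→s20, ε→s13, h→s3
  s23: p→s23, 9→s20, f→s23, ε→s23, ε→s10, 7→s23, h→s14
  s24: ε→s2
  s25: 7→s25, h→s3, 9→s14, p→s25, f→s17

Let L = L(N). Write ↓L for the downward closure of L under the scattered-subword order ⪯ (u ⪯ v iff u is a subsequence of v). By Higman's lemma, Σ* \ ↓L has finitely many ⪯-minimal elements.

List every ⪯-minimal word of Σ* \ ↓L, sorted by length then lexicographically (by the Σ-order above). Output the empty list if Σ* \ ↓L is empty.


|Q|=26, |F|=18, |δ|=126 (25 ε).
min D↑ (14 st, q0=0, F={5}): 0:7→0,9→0,h→1,p→0,f→2 1:7→1,9→3,h→1,p→1,f→4 2:7→2,9→2,h→5,p→2,f→2 3:7→6,9→7,h→3,p→3,f→8 4:7→4,9→8,h→5,p→4,f→4 5:7→5,9→5,h→5,p→5,f→5 6:7→6,9→9,h→10,p→6,f→8 7:7→9,9→5,h→7,p→7,f→11 8:7→8,9→11,h→5,p→8,f→8 9:7→9,9→5,h→10,p→9,f→11 10:7→10,9→5,h→12,p→10,f→11 11:7→11,9→5,h→5,p→11,f→11 12:7→5,9→5,h→12,p→12,f→13 13:7→5,9→5,h→5,p→13,f→13 (ε-aug+det+¬).
'fh': |S_i|=[20, 8, 1] end={s14} ∉↓L; 2/2 del acc.
'h999': run [20, 18, 15, 11, 1] end={s14} ∉↓L; 4/4 single-dels accept.
'h97h9': |S_i|=[20, 18, 15, 12, 8, 1] end={s14} rej; 5/5 deletions ∈↓L.
'h97hh7': N↓-sim [20, 18, 15, 12, 8, 5, 1] end={s14} — reject; 6/6 single-dels accept.
4 minimals (antichain).

min(Σ*\↓L) = [fh, h999, h97h9, h97hh7].


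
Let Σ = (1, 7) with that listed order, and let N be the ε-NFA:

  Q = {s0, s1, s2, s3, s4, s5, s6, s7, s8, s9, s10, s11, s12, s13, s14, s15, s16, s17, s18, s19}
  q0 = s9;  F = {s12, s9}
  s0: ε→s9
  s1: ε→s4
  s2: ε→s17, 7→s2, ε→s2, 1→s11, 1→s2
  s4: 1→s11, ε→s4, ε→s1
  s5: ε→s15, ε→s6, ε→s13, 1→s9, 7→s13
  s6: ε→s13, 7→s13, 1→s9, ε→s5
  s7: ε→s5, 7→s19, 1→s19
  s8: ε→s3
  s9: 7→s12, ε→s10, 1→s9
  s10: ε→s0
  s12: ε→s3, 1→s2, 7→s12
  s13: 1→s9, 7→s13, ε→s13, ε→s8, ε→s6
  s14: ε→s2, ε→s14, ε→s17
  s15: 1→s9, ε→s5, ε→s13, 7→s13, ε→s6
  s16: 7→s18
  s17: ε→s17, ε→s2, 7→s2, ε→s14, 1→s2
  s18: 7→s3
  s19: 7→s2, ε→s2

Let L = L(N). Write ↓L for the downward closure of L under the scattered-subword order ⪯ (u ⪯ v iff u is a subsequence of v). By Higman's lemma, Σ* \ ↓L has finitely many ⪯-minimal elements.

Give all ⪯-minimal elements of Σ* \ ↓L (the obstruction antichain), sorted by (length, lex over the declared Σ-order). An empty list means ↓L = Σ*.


|Q|=20, |F|=2, |δ|=52 (29 ε).
min D↑ (3 st, q0=0, F={2}): 0:1→0,7→1 1:1→2,7→1 2:1→2,7→2 (ε-aug+det+¬).
'71': |S_i|=[9, 6, 4] end={s11,s14,s17,s2} ∉↓L; 2/2 single-dels accept.
1 obstructions.

A = [71].


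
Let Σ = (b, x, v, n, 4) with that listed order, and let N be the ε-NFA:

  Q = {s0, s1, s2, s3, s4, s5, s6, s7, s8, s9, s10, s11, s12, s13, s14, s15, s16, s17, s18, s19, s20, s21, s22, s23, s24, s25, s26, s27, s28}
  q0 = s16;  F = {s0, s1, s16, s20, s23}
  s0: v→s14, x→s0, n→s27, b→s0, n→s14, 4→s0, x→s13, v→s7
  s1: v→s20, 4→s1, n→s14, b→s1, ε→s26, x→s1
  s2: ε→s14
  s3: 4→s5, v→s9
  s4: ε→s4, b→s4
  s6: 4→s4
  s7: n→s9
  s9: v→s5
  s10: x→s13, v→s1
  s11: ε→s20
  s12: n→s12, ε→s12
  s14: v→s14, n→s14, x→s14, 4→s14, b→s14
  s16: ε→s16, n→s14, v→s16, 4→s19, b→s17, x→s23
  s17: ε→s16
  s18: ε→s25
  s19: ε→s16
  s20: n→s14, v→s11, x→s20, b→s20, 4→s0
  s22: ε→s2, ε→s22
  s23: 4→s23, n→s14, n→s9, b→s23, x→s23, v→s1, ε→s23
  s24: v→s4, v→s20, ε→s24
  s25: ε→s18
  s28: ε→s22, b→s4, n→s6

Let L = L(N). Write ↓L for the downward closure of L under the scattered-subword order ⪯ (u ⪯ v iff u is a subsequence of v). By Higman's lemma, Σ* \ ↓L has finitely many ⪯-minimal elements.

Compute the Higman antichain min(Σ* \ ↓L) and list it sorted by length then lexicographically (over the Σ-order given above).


|Q|=29, |F|=5, |δ|=62 (15 ε).
min D↑ (6 st, q0=0, F={2}): 0:b→0,x→1,v→0,n→2,4→0 1:b→1,x→1,v→3,n→2,4→1 2:b→2,x→2,v→2,n→2,4→2 3:b→3,x→3,v→4,n→2,4→3 4:b→4,x→4,v→4,n→2,4→5 5:b→5,x→5,v→2,n→2,4→5 (ε-aug+det+¬).
'n': |S_i|=[15, 4] end={s14,s27,s5,s9} — reject; 1/1 single-dels accept.
'xvv4v': run [15, 12, 11, 9, 7, 4] end={s14,s5,s7,s9} — reject; 5/5 deletions ∈↓L.
2 words, ⪯-incomp.

Antichain: [n, xvv4v].


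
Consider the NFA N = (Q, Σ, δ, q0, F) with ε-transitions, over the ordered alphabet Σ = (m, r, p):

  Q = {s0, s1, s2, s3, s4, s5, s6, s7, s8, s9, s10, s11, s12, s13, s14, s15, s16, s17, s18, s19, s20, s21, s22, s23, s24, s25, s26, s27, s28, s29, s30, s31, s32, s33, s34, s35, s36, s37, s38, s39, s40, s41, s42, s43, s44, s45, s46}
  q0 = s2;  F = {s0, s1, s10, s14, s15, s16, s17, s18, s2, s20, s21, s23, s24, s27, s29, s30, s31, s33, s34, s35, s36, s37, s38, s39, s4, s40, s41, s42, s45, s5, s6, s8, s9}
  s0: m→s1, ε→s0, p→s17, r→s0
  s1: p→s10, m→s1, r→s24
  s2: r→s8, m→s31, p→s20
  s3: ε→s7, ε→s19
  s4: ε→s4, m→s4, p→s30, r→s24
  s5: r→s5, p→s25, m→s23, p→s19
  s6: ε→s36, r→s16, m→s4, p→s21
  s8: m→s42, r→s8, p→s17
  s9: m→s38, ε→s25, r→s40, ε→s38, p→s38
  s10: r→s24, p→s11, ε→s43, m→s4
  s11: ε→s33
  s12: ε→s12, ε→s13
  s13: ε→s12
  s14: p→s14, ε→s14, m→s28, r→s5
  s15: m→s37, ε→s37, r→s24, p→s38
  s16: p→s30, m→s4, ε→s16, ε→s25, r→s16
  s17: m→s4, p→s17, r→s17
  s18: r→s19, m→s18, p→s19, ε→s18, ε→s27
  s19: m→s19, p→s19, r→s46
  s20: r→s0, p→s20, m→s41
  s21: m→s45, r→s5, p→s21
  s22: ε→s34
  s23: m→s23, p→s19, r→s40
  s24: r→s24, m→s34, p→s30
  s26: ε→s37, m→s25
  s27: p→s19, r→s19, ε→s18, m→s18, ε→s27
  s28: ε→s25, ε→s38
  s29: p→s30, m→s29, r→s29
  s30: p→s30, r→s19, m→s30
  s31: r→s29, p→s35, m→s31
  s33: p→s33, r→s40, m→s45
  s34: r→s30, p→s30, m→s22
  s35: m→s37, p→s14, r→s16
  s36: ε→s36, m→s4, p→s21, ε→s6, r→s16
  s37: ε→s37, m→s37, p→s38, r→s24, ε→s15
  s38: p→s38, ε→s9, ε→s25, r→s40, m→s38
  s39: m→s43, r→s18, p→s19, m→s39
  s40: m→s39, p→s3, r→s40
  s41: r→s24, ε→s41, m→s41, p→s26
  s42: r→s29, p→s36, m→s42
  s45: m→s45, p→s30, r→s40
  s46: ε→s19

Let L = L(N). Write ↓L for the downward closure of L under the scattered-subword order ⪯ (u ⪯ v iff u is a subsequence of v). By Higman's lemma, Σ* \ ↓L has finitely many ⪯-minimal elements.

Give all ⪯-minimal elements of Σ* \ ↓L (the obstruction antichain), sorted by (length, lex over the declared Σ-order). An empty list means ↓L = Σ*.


min(Σ*\↓L) = [mrpr, mpprp, rpmpr, pmrmrr].

|Q|=47, |F|=33, |δ|=137 (32 ε).
min D↑ (30 st, q0=0, F={18}): 0:m→1,r→2,p→3 1:m→1,r→4,p→5 2:m→6,r→2,p→7 3:m→8,r→9,p→3 4:m→4,r→4,p→10 5:m→11,r→12,p→13 6:m→6,r→4,p→14 7:m→15,r→7,p→7 8:m→8,r→16,p→11 9:m→17,r→9,p→7 10:m→10,r→18,p→10 11:m→11,r→16,p→19 12:m→15,r→12,p→10 13:m→19,r→20,p→13 14:m→15,r→12,p→21 15:m→15,r→16,p→10 16:m→22,r→16,p→10 17:m→17,r→16,p→23 18:m→18,r→18,p→18 19:m→19,r→24,p→19 20:m→25,r→20,p→18 21:m→26,r→20,p→21 22:m→22,r→10,p→10 23:m→15,r→16,p→27 24:m→28,r→24,p→18 25:m→25,r→24,p→18 26:m→26,r→24,p→10 27:m→26,r→24,p→27 28:m→28,r→29,p→18 29:m→29,r→18,p→18 (ε-aug+det+¬).
'mrpr': N↓-sim [43, 38, 19, 6, 2] end={s19,s46} rej; 4/4 deletions ∈↓L.
'mpprp': run [43, 38, 33, 21, 12, 5] end={s19,s25,s3,s46,s7} rej; 5/5 deletions ∈↓L.
'rpmpr': run [43, 31, 26, 16, 5, 2] end={s19,s46} — reject; 5/5 deletions ∈↓L.
'pmrmrr': |S_i|=[43, 38, 28, 13, 9, 5, 2] end={s19,s46} ∉↓L; 6/6 deletions ∈↓L.
4 words, ⪯-incomp.


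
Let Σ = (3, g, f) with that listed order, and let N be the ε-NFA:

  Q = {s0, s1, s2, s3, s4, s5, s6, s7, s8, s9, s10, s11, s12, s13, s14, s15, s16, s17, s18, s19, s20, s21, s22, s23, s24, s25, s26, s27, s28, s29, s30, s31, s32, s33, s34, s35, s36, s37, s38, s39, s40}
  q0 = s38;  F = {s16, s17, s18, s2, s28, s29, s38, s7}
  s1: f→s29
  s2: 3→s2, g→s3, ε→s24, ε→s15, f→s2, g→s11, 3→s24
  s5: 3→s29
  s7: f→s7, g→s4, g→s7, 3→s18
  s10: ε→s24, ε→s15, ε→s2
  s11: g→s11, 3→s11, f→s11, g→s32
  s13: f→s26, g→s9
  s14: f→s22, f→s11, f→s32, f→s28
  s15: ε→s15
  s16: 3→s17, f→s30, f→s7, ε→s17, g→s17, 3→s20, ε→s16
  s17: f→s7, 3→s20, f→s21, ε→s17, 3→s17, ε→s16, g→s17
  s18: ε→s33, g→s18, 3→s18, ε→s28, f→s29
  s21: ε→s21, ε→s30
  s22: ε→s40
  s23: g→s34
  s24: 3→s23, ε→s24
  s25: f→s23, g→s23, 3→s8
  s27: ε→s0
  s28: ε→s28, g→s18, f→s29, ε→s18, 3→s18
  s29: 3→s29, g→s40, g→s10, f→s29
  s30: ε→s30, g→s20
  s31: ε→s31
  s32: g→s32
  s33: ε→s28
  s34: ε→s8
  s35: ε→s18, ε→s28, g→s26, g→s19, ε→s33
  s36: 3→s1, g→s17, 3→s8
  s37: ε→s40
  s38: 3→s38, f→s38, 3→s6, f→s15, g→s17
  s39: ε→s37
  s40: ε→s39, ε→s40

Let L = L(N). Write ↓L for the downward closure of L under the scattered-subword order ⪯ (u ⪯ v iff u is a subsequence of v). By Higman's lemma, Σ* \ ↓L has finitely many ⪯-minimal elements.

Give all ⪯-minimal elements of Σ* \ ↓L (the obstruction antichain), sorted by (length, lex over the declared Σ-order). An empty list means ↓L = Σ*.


A = [gf3fgg].

|Q|=41, |F|=8, |δ|=88 (30 ε).
min D↑ (7 st, q0=0, F={6}): 0:3→0,g→1,f→0 1:3→1,g→1,f→2 2:3→3,g→2,f→2 3:3→3,g→3,f→4 4:3→4,g→5,f→4 5:3→5,g→6,f→5 6:3→6,g→6,f→6 [Hopcroft].
'gf3fgg': |S_i|=[26, 24, 22, 17, 14, 13, 5] end={s11,s3,s32,s34,s8} rej; 6/6 del acc.
1 words, ⪯-incomp.


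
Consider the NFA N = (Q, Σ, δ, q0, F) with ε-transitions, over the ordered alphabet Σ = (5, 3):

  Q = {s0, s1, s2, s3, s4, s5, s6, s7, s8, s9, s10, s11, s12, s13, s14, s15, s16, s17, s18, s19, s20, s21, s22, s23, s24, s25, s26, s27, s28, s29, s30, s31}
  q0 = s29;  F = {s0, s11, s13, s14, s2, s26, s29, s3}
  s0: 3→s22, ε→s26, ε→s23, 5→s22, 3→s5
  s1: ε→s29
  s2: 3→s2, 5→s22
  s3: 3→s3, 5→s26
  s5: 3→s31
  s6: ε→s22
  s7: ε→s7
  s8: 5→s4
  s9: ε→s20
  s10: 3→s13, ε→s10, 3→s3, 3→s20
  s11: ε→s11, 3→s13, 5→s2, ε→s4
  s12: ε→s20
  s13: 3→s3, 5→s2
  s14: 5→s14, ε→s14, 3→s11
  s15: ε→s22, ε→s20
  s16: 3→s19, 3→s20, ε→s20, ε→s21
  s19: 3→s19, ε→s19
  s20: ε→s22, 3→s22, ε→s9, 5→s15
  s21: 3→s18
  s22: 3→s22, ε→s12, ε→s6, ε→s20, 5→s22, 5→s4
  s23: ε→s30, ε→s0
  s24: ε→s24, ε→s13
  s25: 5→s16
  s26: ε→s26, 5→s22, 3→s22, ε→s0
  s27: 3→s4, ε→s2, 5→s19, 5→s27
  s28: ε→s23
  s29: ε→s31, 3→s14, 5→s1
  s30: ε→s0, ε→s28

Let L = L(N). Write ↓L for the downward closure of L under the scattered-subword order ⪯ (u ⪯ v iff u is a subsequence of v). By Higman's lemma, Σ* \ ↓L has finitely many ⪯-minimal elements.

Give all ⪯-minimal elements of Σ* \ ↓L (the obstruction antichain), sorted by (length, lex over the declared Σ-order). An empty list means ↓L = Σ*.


|Q|=32, |F|=8, |δ|=67 (32 ε).
min D↑ (8 st, q0=0, F={5}): 0:5→0,3→1 1:5→1,3→2 2:5→3,3→4 3:5→5,3→3 4:5→3,3→6 5:5→5,3→5 6:5→7,3→6 7:5→5,3→5 (ε-aug+det+¬).
'3355': N↓-sim [21, 19, 18, 15, 7] end={s12,s15,s20,s22,s4,s6,s9} rej; 4/4 del acc.
'333353': run [21, 19, 18, 17, 16, 14, 9] end={s12,s15,s20,s22,s31,s4,s5,s6,s9} rej; 6/6 deletions ∈↓L.
2 words, ⪯-incomp.

min(Σ*\↓L) = [3355, 333353].


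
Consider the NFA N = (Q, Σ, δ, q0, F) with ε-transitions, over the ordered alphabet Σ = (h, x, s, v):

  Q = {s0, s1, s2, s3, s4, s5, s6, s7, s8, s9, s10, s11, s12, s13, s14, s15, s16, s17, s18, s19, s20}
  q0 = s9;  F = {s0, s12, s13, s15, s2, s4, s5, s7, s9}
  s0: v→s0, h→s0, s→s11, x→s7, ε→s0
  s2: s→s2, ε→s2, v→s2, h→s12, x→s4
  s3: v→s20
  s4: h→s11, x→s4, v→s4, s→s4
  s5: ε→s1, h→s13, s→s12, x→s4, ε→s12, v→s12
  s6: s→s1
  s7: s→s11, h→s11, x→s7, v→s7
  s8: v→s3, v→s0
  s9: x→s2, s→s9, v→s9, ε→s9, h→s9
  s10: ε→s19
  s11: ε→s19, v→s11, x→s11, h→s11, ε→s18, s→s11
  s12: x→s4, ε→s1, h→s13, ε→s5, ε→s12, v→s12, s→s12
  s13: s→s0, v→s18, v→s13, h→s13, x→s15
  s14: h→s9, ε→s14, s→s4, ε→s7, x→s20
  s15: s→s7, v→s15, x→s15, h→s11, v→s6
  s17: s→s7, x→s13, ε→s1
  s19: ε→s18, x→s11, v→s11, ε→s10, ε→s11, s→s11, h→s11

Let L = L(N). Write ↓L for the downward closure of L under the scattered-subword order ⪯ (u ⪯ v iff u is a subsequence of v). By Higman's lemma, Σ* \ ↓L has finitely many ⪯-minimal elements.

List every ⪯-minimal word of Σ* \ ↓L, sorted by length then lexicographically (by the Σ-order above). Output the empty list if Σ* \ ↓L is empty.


A = [xxh, xhhss].

|Q|=21, |F|=9, |δ|=72 (17 ε).
min D↑ (9 st, q0=0, F={5}): 0:h→0,x→1,s→0,v→0 1:h→2,x→3,s→1,v→1 2:h→4,x→3,s→2,v→2 3:h→5,x→3,s→3,v→3 4:h→4,x→6,s→7,v→4 5:h→5,x→5,s→5,v→5 6:h→5,x→6,s→8,v→6 7:h→7,x→8,s→5,v→7 8:h→5,x→8,s→5,v→8 (ε-aug+det+¬).
'xxh': run [15, 14, 9, 4] end={s10,s11,s18,s19} rej; 3/3 single-dels accept.
'xhhss': run [15, 14, 13, 10, 7, 4] end={s10,s11,s18,s19} rej; 5/5 deletions ∈↓L.
2 words, ⪯-incomp.


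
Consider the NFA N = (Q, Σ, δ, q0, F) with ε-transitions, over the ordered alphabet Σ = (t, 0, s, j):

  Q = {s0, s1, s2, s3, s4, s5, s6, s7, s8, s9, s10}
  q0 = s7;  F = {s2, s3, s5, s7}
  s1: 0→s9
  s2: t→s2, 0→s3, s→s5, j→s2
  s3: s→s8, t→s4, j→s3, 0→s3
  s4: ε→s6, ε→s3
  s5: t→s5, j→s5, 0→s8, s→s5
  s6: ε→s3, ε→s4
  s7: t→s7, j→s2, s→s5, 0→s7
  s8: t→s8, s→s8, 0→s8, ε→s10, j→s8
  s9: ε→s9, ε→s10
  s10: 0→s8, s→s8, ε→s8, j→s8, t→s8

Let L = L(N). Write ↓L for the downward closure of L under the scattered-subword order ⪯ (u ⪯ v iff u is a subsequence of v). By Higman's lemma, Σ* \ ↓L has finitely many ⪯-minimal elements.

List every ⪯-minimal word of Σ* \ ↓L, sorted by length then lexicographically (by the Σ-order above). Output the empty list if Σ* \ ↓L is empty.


Antichain: [s0, j0s].

|Q|=11, |F|=4, |δ|=33 (8 ε).
min D↑ (5 st, q0=0, F={3}): 0:t→0,0→0,s→1,j→2 1:t→1,0→3,s→1,j→1 2:t→2,0→4,s→1,j→2 3:t→3,0→3,s→3,j→3 4:t→4,0→4,s→3,j→4 [Hopcroft].
's0': N↓-sim [8, 3, 2] end={s10,s8} — reject; 2/2 deletions ∈↓L.
'j0s': |S_i|=[8, 7, 5, 2] end={s10,s8} — reject; 3/3 del acc.
2 words, ⪯-incomp.


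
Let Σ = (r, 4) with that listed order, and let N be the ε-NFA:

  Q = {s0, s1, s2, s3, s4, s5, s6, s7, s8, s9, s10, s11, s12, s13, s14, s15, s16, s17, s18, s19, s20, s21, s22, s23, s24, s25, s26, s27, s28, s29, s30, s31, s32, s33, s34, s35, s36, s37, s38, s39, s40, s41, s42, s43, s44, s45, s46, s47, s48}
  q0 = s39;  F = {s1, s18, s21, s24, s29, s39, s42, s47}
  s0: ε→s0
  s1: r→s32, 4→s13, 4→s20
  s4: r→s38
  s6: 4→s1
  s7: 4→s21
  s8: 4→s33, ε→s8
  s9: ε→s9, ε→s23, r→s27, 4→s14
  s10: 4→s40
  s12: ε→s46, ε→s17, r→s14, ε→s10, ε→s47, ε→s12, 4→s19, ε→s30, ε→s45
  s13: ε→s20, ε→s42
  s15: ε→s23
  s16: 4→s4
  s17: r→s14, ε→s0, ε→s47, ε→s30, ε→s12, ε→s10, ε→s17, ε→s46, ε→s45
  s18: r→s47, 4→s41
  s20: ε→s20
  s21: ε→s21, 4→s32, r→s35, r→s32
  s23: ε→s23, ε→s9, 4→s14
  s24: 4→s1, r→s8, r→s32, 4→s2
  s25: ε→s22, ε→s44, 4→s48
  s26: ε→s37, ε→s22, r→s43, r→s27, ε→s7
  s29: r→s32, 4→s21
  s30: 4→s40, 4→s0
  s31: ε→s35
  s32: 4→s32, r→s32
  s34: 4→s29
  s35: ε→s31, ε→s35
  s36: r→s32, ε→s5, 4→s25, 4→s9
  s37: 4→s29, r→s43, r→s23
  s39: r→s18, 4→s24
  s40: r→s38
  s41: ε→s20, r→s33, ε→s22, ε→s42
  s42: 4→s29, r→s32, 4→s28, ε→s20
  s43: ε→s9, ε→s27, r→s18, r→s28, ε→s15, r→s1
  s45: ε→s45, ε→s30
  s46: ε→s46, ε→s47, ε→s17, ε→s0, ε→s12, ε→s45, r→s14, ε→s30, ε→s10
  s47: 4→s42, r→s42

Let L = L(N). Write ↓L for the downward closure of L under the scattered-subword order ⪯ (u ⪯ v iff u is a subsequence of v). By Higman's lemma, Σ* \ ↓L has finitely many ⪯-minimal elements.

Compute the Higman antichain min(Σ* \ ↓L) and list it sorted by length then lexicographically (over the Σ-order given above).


Antichain: [4r, rrrr, r4444, rrr444, 444444].

|Q|=49, |F|=8, |δ|=105 (52 ε).
min D↑ (9 st, q0=0, F={5}): 0:r→1,4→2 1:r→3,4→4 2:r→5,4→6 3:r→4,4→4 4:r→5,4→7 5:r→5,4→5 6:r→5,4→4 7:r→5,4→8 8:r→5,4→5 [Hopcroft].
'4r': |S_i|=[19, 16, 5] end={s31,s32,s33,s35,s8} — reject; 2/2 deletions ∈↓L.
'rrrr': N↓-sim [19, 14, 10, 8, 3] end={s31,s32,s35} rej; 4/4 deletions ∈↓L.
'r4444': N↓-sim [19, 14, 11, 6, 4, 1] end={s32} — reject; 5/5 del acc.
'rrr444': |S_i|=[19, 14, 10, 8, 6, 4, 1] end={s32} rej; 6/6 single-dels accept.
'444444': |S_i|=[19, 16, 12, 9, 6, 4, 1] end={s32} rej; 6/6 del acc.
5 obstructions.


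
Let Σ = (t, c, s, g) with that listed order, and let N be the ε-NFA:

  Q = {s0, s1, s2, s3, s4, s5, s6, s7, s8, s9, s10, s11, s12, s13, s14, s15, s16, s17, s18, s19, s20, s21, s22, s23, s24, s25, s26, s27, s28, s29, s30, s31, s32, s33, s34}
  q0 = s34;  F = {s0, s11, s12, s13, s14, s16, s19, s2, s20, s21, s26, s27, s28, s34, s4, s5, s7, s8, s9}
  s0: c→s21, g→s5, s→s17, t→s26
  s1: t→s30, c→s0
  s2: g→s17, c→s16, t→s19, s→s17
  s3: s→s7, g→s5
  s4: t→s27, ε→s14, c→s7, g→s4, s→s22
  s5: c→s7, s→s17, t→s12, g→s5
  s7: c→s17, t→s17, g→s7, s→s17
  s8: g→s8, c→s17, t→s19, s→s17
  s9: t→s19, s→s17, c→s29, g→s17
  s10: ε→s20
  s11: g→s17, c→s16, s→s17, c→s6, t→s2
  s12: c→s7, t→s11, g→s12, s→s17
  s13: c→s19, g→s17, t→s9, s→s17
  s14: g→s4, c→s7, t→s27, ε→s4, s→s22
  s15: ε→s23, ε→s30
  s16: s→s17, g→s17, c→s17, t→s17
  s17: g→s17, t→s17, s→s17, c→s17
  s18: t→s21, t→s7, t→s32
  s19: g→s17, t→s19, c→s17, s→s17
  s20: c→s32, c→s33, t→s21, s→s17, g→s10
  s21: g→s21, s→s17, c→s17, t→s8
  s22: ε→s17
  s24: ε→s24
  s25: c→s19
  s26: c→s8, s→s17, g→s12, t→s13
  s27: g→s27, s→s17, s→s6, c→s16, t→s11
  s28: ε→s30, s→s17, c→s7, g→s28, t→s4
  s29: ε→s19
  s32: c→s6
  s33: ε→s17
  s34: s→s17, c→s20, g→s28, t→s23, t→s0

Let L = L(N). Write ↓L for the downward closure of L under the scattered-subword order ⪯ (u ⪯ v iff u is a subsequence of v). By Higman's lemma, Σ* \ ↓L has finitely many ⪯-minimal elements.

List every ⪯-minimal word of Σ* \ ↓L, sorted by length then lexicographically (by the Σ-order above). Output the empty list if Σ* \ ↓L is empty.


|Q|=35, |F|=19, |δ|=103 (10 ε).
min D↑ (19 st, q0=0, F={3}): 0:t→1,c→2,s→3,g→4 1:t→5,c→6,s→3,g→7 2:t→6,c→3,s→3,g→2 3:t→3,c→3,s→3,g→3 4:t→8,c→9,s→3,g→4 5:t→10,c→11,s→3,g→12 6:t→11,c→3,s→3,g→6 7:t→12,c→9,s→3,g→7 8:t→13,c→9,s→3,g→8 9:t→3,c→3,s→3,g→9 10:t→14,c→15,s→3,g→3 11:t→15,c→3,s→3,g→11 12:t→16,c→9,s→3,g→12 13:t→16,c→17,s→3,g→13 14:t→15,c→15,s→3,g→3 15:t→15,c→3,s→3,g→3 16:t→18,c→17,s→3,g→3 17:t→3,c→3,s→3,g→3 18:t→15,c→17,s→3,g→3 (ε-aug+det+¬).
's': N↓-sim [28, 3] end={s17,s22,s6} rej; 1/1 deletions ∈↓L.
'cc': |S_i|=[28, 12, 4] end={s17,s32,s33,s6} — reject; 2/2 del acc.
'gct': run [28, 21, 6, 1] end={s17} rej; 3/3 del acc.
'tttg': run [28, 21, 14, 9, 1] end={s17} ∉↓L; 4/4 del acc.
'gttcg': N↓-sim [28, 21, 14, 8, 3, 1] end={s17} rej; 5/5 single-dels accept.
'tttttc': run [28, 21, 14, 9, 6, 2, 1] end={s17} — reject; 6/6 del acc.
6 words, ⪯-incomp.

min(Σ*\↓L) = [s, cc, gct, tttg, gttcg, tttttc].


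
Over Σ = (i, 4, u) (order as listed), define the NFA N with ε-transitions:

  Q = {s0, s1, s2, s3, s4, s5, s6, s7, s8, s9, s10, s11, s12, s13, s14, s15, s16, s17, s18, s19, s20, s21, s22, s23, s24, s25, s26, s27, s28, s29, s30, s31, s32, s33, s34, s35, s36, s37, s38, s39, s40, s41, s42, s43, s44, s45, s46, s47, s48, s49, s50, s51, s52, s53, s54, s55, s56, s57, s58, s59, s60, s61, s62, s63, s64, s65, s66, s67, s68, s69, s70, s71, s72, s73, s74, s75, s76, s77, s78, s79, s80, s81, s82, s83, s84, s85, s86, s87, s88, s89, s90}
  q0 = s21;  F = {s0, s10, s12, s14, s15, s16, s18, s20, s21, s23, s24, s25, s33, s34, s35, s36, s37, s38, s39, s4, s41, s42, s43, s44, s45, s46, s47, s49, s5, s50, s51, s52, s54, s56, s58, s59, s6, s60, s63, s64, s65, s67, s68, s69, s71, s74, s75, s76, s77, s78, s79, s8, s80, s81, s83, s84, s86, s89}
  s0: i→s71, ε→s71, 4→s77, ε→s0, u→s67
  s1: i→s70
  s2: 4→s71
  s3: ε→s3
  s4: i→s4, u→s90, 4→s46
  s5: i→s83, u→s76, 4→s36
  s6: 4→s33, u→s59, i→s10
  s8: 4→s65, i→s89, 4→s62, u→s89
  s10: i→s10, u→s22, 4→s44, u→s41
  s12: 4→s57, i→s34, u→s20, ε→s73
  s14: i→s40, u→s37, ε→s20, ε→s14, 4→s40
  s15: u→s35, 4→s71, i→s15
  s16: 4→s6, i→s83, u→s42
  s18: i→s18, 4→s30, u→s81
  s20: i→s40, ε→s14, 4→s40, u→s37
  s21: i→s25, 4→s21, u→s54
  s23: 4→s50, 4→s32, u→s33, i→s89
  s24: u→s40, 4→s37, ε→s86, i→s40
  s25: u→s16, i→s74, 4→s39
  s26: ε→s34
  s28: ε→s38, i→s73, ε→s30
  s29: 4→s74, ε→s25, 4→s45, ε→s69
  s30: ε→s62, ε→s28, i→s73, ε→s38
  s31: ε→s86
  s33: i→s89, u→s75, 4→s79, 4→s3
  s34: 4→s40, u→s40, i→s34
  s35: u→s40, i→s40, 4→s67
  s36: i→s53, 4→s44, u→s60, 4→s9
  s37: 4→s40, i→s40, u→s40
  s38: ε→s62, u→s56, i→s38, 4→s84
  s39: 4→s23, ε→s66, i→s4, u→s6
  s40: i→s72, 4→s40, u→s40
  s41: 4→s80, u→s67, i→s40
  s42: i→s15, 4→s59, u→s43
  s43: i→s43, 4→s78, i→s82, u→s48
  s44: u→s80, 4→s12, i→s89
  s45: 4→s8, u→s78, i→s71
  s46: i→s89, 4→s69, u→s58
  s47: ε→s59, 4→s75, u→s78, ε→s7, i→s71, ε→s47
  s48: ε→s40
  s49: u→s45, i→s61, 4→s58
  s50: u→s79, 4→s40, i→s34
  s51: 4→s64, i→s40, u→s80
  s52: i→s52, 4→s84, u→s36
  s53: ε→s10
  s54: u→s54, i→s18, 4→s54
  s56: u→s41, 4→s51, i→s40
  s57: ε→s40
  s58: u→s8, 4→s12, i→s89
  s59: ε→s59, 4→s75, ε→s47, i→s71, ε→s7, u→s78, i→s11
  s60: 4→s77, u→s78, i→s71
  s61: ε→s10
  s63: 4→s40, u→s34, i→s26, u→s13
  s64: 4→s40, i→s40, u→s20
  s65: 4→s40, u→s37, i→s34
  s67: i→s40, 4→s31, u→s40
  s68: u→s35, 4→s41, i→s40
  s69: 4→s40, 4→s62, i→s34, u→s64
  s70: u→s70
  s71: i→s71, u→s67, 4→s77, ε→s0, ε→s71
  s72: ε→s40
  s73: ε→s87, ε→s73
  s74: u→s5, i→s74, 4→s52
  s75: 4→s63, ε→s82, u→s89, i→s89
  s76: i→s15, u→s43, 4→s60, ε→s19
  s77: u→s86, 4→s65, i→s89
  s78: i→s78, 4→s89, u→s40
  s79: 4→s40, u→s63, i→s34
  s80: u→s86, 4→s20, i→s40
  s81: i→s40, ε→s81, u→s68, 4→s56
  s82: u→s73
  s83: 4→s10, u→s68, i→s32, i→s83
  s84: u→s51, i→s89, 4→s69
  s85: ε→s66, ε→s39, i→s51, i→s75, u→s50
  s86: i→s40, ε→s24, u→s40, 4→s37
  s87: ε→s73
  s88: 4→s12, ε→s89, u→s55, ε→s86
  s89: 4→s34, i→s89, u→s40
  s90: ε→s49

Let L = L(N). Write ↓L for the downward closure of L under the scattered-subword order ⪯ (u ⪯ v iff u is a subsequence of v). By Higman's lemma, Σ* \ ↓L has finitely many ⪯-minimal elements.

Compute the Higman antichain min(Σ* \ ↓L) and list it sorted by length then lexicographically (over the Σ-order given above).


|Q|=91, |F|=58, |δ|=244 (44 ε).
min D↑ (55 st, q0=0, F={30}): 0:i→1,4→0,u→2 1:i→3,4→4,u→5 2:i→6,4→2,u→2 3:i→3,4→7,u→8 4:i→9,4→10,u→11 5:i→12,4→11,u→13 6:i→6,4→14,u→15 7:i→7,4→16,u→17 8:i→12,4→17,u→18 9:i→9,4→19,u→20 10:i→21,4→22,u→23 11:i→24,4→23,u→25 12:i→12,4→24,u→26 13:i→27,4→25,u→28 14:i→14,4→16,u→29 15:i→30,4→29,u→26 16:i→21,4→31,u→32 17:i→24,4→33,u→34 18:i→27,4→34,u→28 19:i→21,4→31,u→35 20:i→24,4→35,u→36 21:i→21,4→37,u→30 22:i→37,4→30,u→38 23:i→21,4→38,u→39 24:i→24,4→33,u→40 25:i→41,4→39,u→42 26:i→30,4→40,u→43 27:i→27,4→41,u→43 28:i→28,4→42,u→30 29:i→30,4→32,u→40 30:i→30,4→30,u→30 31:i→37,4→30,u→44 32:i→30,4→44,u→45 33:i→21,4→46,u→45 34:i→41,4→47,u→42 35:i→21,4→46,u→48 36:i→41,4→48,u→42 37:i→37,4→30,u→30 38:i→37,4→30,u→49 39:i→21,4→49,u→21 40:i→30,4→45,u→50 41:i→41,4→47,u→50 42:i→42,4→21,u→30 43:i→30,4→50,u→30 44:i→30,4→30,u→51 45:i→30,4→51,u→52 46:i→37,4→30,u→51 47:i→21,4→53,u→52 48:i→21,4→53,u→21 49:i→37,4→30,u→37 50:i→30,4→52,u→30 51:i→30,4→30,u→54 52:i→30,4→54,u→30 53:i→37,4→30,u→54 54:i→30,4→30,u→30 [Hopcroft].
'uiui': |S_i|=[82, 72, 48, 21, 2] end={s40,s72} ∉↓L; 4/4 del acc.
'i44iu': run [82, 80, 65, 38, 5, 2] end={s40,s72} ∉↓L; 5/5 single-dels accept.
'i4444': |S_i|=[82, 80, 65, 38, 21, 4] end={s40,s57,s62,s72} rej; 5/5 deletions ∈↓L.
'iuuuu': |S_i|=[82, 80, 65, 42, 17, 5] end={s40,s48,s72,s73,s87} rej; 5/5 single-dels accept.
'ii44ui': |S_i|=[82, 80, 63, 42, 24, 10, 2] end={s40,s72} ∉↓L; 6/6 single-dels accept.
5 minimals (antichain).

Antichain: [uiui, i44iu, i4444, iuuuu, ii44ui].
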